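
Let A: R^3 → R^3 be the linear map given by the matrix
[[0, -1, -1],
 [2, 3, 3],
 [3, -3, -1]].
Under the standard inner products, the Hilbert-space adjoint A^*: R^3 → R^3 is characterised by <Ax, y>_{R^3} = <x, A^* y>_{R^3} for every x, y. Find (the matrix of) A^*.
A^* = A^T =
[[0, 2, 3],
 [-1, 3, -3],
 [-1, 3, -1]]

For real matrices with standard dot products, the defining identity <Ax, y> = <x, A^* y> gives (Ax)^T y = x^T (A^*) y, i.e. x^T A^T y = x^T (A^*) y. Since this holds for all x, y, we must have A^* = A^T. Therefore
A^* =
[[0, 2, 3],
 [-1, 3, -3],
 [-1, 3, -1]].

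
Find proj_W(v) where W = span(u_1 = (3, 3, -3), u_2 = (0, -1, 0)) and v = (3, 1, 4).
proj_W(v) = (-1/2, 1, 1/2)

Set up U = [u_1 | ... | u_2] ∈ R^(3×2). The projector onto W = col(U) is P = U (U^T U)^(-1) U^T.
Compute U^T U =
  [27, -3]
  [-3, 1],
and U^T v = (0, -1).
Solve U^T U · c = U^T v for the coefficients: c = (-1/6, -3/2). The projection is proj_W(v) = U c.
Check: (v - proj_W(v)) · u_1 = 0  (should be 0).
Check: (v - proj_W(v)) · u_2 = 0  (should be 0).
Result: proj_W(v) = (-1/2, 1, 1/2).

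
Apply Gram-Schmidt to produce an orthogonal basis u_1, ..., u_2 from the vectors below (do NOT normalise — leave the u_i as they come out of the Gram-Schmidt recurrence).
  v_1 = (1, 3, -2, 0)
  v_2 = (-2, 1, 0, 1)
Orthogonal basis:
  u_1 = (1, 3, -2, 0)
  u_2 = (-29/14, 11/14, 1/7, 1)

Apply the Gram-Schmidt recurrence
  u_1 = v_1
  u_i = v_i − Σ_{j<i} ((v_i · u_j) / (u_j · u_j)) · u_j.

Step by step this gives:
  u_1 = (1, 3, -2, 0)
  u_2 = (-29/14, 11/14, 1/7, 1)

Orthogonality check:
  u_2 · u_1 = 0 (should be 0)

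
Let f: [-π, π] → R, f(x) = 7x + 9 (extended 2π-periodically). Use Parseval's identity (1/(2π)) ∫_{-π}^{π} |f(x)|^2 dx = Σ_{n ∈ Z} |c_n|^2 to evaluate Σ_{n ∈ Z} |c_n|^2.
Σ |c_n|^2 = 49π^2/3 + 81

Expand and integrate term by term over [-π, π]:
  ∫ (7x)^2 dx = 49·(2π^3/3); ∫ 2·7·(9)·x dx = 0 (odd integrand); ∫ 9^2 dx = 81·2π.
So (1/(2π)) ∫_{-π}^{π} (7x + 9)^2 dx = 49π^2/3 + 81 = 49π^2/3 + 81.
Parseval ⇒ Σ |c_n|^2 = 49π^2/3 + 81.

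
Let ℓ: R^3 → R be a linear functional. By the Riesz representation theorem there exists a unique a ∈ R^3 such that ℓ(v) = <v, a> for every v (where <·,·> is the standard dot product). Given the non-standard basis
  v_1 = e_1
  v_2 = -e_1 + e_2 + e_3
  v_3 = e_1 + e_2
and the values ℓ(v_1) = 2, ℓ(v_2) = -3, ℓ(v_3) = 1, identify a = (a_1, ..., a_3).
a = (2, -1, 0)

Write a = (a_1, ..., a_3) in the standard basis. For each basis vector v_i, ℓ(v_i) = <v_i, a> is a linear equation in the a_j's. Collect the n equations into a matrix system V a = ℓ, where row i of V is v_i (expressed in the standard basis). Since V is invertible (lower-triangular with 1s on the diagonal, up to permutation), solve by back-substitution:
  V =
[[1, 0, 0],
 [-1, 1, 1],
 [1, 1, 0]]
  V a = (2, -3, 1)
Solving gives a = (2, -1, 0).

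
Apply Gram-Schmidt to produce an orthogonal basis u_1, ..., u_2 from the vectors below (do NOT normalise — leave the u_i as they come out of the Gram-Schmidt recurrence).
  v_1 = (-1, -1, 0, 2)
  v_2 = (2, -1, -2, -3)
Orthogonal basis:
  u_1 = (-1, -1, 0, 2)
  u_2 = (5/6, -13/6, -2, -2/3)

Apply the Gram-Schmidt recurrence
  u_1 = v_1
  u_i = v_i − Σ_{j<i} ((v_i · u_j) / (u_j · u_j)) · u_j.

Step by step this gives:
  u_1 = (-1, -1, 0, 2)
  u_2 = (5/6, -13/6, -2, -2/3)

Orthogonality check:
  u_2 · u_1 = 0 (should be 0)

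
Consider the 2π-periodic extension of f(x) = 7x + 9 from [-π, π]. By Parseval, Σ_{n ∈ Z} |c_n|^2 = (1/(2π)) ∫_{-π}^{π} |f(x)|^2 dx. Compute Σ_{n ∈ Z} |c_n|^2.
Σ |c_n|^2 = 49π^2/3 + 81

Expand and integrate term by term over [-π, π]:
  ∫ (7x)^2 dx = 49·(2π^3/3); ∫ 2·7·(9)·x dx = 0 (odd integrand); ∫ 9^2 dx = 81·2π.
So (1/(2π)) ∫_{-π}^{π} (7x + 9)^2 dx = 49π^2/3 + 81 = 49π^2/3 + 81.
Parseval ⇒ Σ |c_n|^2 = 49π^2/3 + 81.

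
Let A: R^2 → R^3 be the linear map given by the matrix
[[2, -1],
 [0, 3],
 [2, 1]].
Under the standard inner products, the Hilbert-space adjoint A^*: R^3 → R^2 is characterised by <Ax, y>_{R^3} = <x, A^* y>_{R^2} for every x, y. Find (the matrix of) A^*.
A^* = A^T =
[[2, 0, 2],
 [-1, 3, 1]]

For real matrices with standard dot products, the defining identity <Ax, y> = <x, A^* y> gives (Ax)^T y = x^T (A^*) y, i.e. x^T A^T y = x^T (A^*) y. Since this holds for all x, y, we must have A^* = A^T. Therefore
A^* =
[[2, 0, 2],
 [-1, 3, 1]].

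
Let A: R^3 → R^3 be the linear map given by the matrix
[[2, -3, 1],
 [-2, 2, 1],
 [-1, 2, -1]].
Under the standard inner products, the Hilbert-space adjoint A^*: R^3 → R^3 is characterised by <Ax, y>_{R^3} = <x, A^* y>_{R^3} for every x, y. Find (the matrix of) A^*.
A^* = A^T =
[[2, -2, -1],
 [-3, 2, 2],
 [1, 1, -1]]

For real matrices with standard dot products, the defining identity <Ax, y> = <x, A^* y> gives (Ax)^T y = x^T (A^*) y, i.e. x^T A^T y = x^T (A^*) y. Since this holds for all x, y, we must have A^* = A^T. Therefore
A^* =
[[2, -2, -1],
 [-3, 2, 2],
 [1, 1, -1]].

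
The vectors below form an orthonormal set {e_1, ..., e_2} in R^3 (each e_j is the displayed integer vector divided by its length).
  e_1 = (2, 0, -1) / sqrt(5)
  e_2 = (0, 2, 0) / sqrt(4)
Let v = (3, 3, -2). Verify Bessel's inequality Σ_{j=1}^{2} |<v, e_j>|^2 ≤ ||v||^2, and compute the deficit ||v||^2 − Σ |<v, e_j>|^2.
Σ |<v, e_j>|^2 = 109/5; ||v||^2 = 22; deficit = 1/5

Write each e_j = u_j / sqrt(<u_j, u_j>) where u_j is the displayed integer vector. Then <v, e_j> = <v, u_j> / sqrt(<u_j, u_j>), so |<v, e_j>|^2 = <v, u_j>^2 / <u_j, u_j>.
Coefficients: <v, e_1> = 8/sqrt(5), <v, e_2> = 6/sqrt(4).
Square and sum: Σ |<v, e_j>|^2 = 109/5.
Compute ||v||^2 = v·v = 22.
Deficit = 22 − 109/5 = 1/5 ≥ 0, confirming Bessel's inequality. (The deficit equals ||v − Σ <v,e_j> e_j||^2, the squared distance from v to span{e_j}.)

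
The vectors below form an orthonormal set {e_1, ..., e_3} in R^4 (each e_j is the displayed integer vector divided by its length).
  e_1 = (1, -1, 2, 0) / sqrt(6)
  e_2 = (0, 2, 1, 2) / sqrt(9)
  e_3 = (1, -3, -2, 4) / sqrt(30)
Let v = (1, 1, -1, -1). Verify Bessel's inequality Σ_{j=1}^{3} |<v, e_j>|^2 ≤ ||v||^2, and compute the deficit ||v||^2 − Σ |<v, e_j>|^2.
Σ |<v, e_j>|^2 = 59/45; ||v||^2 = 4; deficit = 121/45

Write each e_j = u_j / sqrt(<u_j, u_j>) where u_j is the displayed integer vector. Then <v, e_j> = <v, u_j> / sqrt(<u_j, u_j>), so |<v, e_j>|^2 = <v, u_j>^2 / <u_j, u_j>.
Coefficients: <v, e_1> = -2/sqrt(6), <v, e_2> = -1/sqrt(9), <v, e_3> = -4/sqrt(30).
Square and sum: Σ |<v, e_j>|^2 = 59/45.
Compute ||v||^2 = v·v = 4.
Deficit = 4 − 59/45 = 121/45 ≥ 0, confirming Bessel's inequality. (The deficit equals ||v − Σ <v,e_j> e_j||^2, the squared distance from v to span{e_j}.)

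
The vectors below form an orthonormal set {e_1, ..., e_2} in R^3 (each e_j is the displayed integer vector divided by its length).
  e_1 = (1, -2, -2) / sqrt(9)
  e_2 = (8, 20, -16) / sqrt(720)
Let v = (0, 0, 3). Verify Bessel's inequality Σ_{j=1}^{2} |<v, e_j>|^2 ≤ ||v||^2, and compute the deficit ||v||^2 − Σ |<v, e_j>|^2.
Σ |<v, e_j>|^2 = 36/5; ||v||^2 = 9; deficit = 9/5

Write each e_j = u_j / sqrt(<u_j, u_j>) where u_j is the displayed integer vector. Then <v, e_j> = <v, u_j> / sqrt(<u_j, u_j>), so |<v, e_j>|^2 = <v, u_j>^2 / <u_j, u_j>.
Coefficients: <v, e_1> = -6/sqrt(9), <v, e_2> = -48/sqrt(720).
Square and sum: Σ |<v, e_j>|^2 = 36/5.
Compute ||v||^2 = v·v = 9.
Deficit = 9 − 36/5 = 9/5 ≥ 0, confirming Bessel's inequality. (The deficit equals ||v − Σ <v,e_j> e_j||^2, the squared distance from v to span{e_j}.)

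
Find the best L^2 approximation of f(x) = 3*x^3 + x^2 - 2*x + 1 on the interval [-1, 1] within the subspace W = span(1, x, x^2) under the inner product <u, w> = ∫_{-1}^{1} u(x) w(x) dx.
g(x) = x^2 - x/5 + 1

The best approximation g ∈ W is the orthogonal projection of f onto W. Writing g = a_0 + a_1 x + a_2 x^2, the coefficients solve the normal equations G · a = b where
  G_{ij} = <φ_i, φ_j> and b_i = <f, φ_i>, with φ_0 = 1, φ_1 = x, φ_2 = x^2.
G =
  [2, 0, 2/3]
  [0, 2/3, 0]
  [2/3, 0, 2/5],
b = (8/3, -2/15, 16/15).
Solving gives a_0 = 1, a_1 = -1/5, a_2 = 1, so
  g(x) = x^2 - x/5 + 1.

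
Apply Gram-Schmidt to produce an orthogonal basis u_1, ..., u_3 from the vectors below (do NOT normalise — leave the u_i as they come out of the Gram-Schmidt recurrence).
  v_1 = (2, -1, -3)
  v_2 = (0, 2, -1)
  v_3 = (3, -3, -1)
Orthogonal basis:
  u_1 = (2, -1, -3)
  u_2 = (-1/7, 29/14, -11/14)
  u_3 = (77/69, 22/69, 44/69)

Apply the Gram-Schmidt recurrence
  u_1 = v_1
  u_i = v_i − Σ_{j<i} ((v_i · u_j) / (u_j · u_j)) · u_j.

Step by step this gives:
  u_1 = (2, -1, -3)
  u_2 = (-1/7, 29/14, -11/14)
  u_3 = (77/69, 22/69, 44/69)

Orthogonality check:
  u_2 · u_1 = 0 (should be 0)
  u_3 · u_1 = 0 (should be 0)
  u_3 · u_2 = 0 (should be 0)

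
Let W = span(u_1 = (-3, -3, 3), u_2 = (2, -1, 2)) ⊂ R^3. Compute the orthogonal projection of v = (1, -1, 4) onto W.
proj_W(v) = (33/26, -27/13, 83/26)

Set up U = [u_1 | ... | u_2] ∈ R^(3×2). The projector onto W = col(U) is P = U (U^T U)^(-1) U^T.
Compute U^T U =
  [27, 3]
  [3, 9],
and U^T v = (12, 11).
Solve U^T U · c = U^T v for the coefficients: c = (25/78, 29/26). The projection is proj_W(v) = U c.
Check: (v - proj_W(v)) · u_1 = 0  (should be 0).
Check: (v - proj_W(v)) · u_2 = 0  (should be 0).
Result: proj_W(v) = (33/26, -27/13, 83/26).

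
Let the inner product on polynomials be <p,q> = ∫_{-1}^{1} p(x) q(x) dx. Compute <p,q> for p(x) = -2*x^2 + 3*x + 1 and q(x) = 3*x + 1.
<p,q> = 20/3

Expand the product: p(x)·q(x) = -6*x^3 + 7*x^2 + 6*x + 1.
∫_{-1}^{1} of each monomial x^k gives [2/(k+1) if k even, 0 if k odd]. Integrating term-by-term (or equivalently evaluating the antiderivative F(x) = -3*x^4/2 + 7*x^3/3 + 3*x^2 + x at the endpoints):
  F(1) − F(−1) = 29/6 − (-11/6) = 20/3.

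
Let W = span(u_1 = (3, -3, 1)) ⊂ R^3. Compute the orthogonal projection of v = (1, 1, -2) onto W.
proj_W(v) = (-6/19, 6/19, -2/19)

Set up U = [u_1 | ... | u_1] ∈ R^(3×1). The projector onto W = col(U) is P = U (U^T U)^(-1) U^T.
Compute U^T U =
  [19],
and U^T v = (-2).
Solve U^T U · c = U^T v for the coefficients: c = (-2/19). The projection is proj_W(v) = U c.
Check: (v - proj_W(v)) · u_1 = 0  (should be 0).
Result: proj_W(v) = (-6/19, 6/19, -2/19).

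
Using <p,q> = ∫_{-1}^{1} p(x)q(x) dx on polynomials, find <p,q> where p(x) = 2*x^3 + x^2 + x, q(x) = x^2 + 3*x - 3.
<p,q> = 14/5

Expand the product: p(x)·q(x) = 2*x^5 + 7*x^4 - 2*x^3 - 3*x.
∫_{-1}^{1} of each monomial x^k gives [2/(k+1) if k even, 0 if k odd]. Integrating term-by-term (or equivalently evaluating the antiderivative F(x) = x^6/3 + 7*x^5/5 - x^4/2 - 3*x^2/2 at the endpoints):
  F(1) − F(−1) = -4/15 − (-46/15) = 14/5.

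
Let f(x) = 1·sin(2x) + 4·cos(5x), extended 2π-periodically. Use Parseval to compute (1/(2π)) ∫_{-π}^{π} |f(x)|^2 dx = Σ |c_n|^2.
Σ |c_n|^2 = 17/2

Expand |f|^2 and use orthogonality of {sin(nx), cos(mx)} on [-π, π]:
  ∫_{-π}^{π} sin(nx)^2 dx = π, ∫ cos(mx)^2 dx = π, and cross terms integrate to 0.
So ∫_{-π}^{π} f(x)^2 dx = 1^2 · π + 4^2 · π = (1 + 16)π.
Divide by 2π: (1 + 16)/2 = 17/2.
By Parseval, this equals Σ |c_n|^2.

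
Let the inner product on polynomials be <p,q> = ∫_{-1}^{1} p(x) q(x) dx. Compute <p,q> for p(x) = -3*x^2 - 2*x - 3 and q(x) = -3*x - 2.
<p,q> = 20

Expand the product: p(x)·q(x) = 9*x^3 + 12*x^2 + 13*x + 6.
∫_{-1}^{1} of each monomial x^k gives [2/(k+1) if k even, 0 if k odd]. Integrating term-by-term (or equivalently evaluating the antiderivative F(x) = 9*x^4/4 + 4*x^3 + 13*x^2/2 + 6*x at the endpoints):
  F(1) − F(−1) = 75/4 − (-5/4) = 20.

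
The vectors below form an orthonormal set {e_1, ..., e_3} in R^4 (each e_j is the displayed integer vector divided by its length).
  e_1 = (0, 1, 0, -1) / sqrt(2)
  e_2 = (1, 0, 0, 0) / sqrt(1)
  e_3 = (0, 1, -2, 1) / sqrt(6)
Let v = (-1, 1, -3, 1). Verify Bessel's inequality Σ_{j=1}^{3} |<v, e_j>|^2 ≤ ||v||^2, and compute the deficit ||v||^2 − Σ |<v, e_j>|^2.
Σ |<v, e_j>|^2 = 35/3; ||v||^2 = 12; deficit = 1/3

Write each e_j = u_j / sqrt(<u_j, u_j>) where u_j is the displayed integer vector. Then <v, e_j> = <v, u_j> / sqrt(<u_j, u_j>), so |<v, e_j>|^2 = <v, u_j>^2 / <u_j, u_j>.
Coefficients: <v, e_1> = 0/sqrt(2), <v, e_2> = -1/sqrt(1), <v, e_3> = 8/sqrt(6).
Square and sum: Σ |<v, e_j>|^2 = 35/3.
Compute ||v||^2 = v·v = 12.
Deficit = 12 − 35/3 = 1/3 ≥ 0, confirming Bessel's inequality. (The deficit equals ||v − Σ <v,e_j> e_j||^2, the squared distance from v to span{e_j}.)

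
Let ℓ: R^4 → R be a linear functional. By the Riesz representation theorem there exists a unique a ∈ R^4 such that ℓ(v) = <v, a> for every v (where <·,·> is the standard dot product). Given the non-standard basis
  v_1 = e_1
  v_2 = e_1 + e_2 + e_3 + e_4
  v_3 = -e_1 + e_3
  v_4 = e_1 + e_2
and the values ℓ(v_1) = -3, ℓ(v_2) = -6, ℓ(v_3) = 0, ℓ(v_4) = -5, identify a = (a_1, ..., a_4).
a = (-3, -2, -3, 2)

Write a = (a_1, ..., a_4) in the standard basis. For each basis vector v_i, ℓ(v_i) = <v_i, a> is a linear equation in the a_j's. Collect the n equations into a matrix system V a = ℓ, where row i of V is v_i (expressed in the standard basis). Since V is invertible (lower-triangular with 1s on the diagonal, up to permutation), solve by back-substitution:
  V =
[[1, 0, 0, 0],
 [1, 1, 1, 1],
 [-1, 0, 1, 0],
 [1, 1, 0, 0]]
  V a = (-3, -6, 0, -5)
Solving gives a = (-3, -2, -3, 2).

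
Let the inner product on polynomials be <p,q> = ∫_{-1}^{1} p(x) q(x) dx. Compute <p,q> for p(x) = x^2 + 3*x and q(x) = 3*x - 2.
<p,q> = 14/3

Expand the product: p(x)·q(x) = 3*x^3 + 7*x^2 - 6*x.
∫_{-1}^{1} of each monomial x^k gives [2/(k+1) if k even, 0 if k odd]. Integrating term-by-term (or equivalently evaluating the antiderivative F(x) = 3*x^4/4 + 7*x^3/3 - 3*x^2 at the endpoints):
  F(1) − F(−1) = 1/12 − (-55/12) = 14/3.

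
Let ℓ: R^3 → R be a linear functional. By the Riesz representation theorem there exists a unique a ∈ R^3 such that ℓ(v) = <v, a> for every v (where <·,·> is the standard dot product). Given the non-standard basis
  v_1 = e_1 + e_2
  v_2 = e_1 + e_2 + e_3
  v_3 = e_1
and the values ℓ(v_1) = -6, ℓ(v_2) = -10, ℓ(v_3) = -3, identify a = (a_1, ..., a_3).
a = (-3, -3, -4)

Write a = (a_1, ..., a_3) in the standard basis. For each basis vector v_i, ℓ(v_i) = <v_i, a> is a linear equation in the a_j's. Collect the n equations into a matrix system V a = ℓ, where row i of V is v_i (expressed in the standard basis). Since V is invertible (lower-triangular with 1s on the diagonal, up to permutation), solve by back-substitution:
  V =
[[1, 1, 0],
 [1, 1, 1],
 [1, 0, 0]]
  V a = (-6, -10, -3)
Solving gives a = (-3, -3, -4).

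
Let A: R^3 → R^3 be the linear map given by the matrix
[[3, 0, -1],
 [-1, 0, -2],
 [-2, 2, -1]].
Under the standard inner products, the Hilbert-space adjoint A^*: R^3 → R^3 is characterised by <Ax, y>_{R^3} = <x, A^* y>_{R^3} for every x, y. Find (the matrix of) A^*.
A^* = A^T =
[[3, -1, -2],
 [0, 0, 2],
 [-1, -2, -1]]

For real matrices with standard dot products, the defining identity <Ax, y> = <x, A^* y> gives (Ax)^T y = x^T (A^*) y, i.e. x^T A^T y = x^T (A^*) y. Since this holds for all x, y, we must have A^* = A^T. Therefore
A^* =
[[3, -1, -2],
 [0, 0, 2],
 [-1, -2, -1]].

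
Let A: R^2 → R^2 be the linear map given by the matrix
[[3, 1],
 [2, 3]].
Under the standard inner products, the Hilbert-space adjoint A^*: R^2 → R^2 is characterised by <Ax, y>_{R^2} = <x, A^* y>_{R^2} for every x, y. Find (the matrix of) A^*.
A^* = A^T =
[[3, 2],
 [1, 3]]

For real matrices with standard dot products, the defining identity <Ax, y> = <x, A^* y> gives (Ax)^T y = x^T (A^*) y, i.e. x^T A^T y = x^T (A^*) y. Since this holds for all x, y, we must have A^* = A^T. Therefore
A^* =
[[3, 2],
 [1, 3]].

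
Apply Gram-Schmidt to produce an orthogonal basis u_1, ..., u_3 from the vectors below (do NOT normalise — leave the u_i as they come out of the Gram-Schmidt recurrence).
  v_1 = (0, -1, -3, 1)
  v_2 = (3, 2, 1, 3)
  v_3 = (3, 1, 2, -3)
Orthogonal basis:
  u_1 = (0, -1, -3, 1)
  u_2 = (3, 20/11, 5/11, 35/11)
  u_3 = (225/83, -7/83, -64/83, -199/83)

Apply the Gram-Schmidt recurrence
  u_1 = v_1
  u_i = v_i − Σ_{j<i} ((v_i · u_j) / (u_j · u_j)) · u_j.

Step by step this gives:
  u_1 = (0, -1, -3, 1)
  u_2 = (3, 20/11, 5/11, 35/11)
  u_3 = (225/83, -7/83, -64/83, -199/83)

Orthogonality check:
  u_2 · u_1 = 0 (should be 0)
  u_3 · u_1 = 0 (should be 0)
  u_3 · u_2 = 0 (should be 0)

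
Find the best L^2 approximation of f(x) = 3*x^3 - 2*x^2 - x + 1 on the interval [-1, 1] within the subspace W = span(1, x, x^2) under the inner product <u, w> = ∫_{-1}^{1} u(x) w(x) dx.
g(x) = -2*x^2 + 4*x/5 + 1

The best approximation g ∈ W is the orthogonal projection of f onto W. Writing g = a_0 + a_1 x + a_2 x^2, the coefficients solve the normal equations G · a = b where
  G_{ij} = <φ_i, φ_j> and b_i = <f, φ_i>, with φ_0 = 1, φ_1 = x, φ_2 = x^2.
G =
  [2, 0, 2/3]
  [0, 2/3, 0]
  [2/3, 0, 2/5],
b = (2/3, 8/15, -2/15).
Solving gives a_0 = 1, a_1 = 4/5, a_2 = -2, so
  g(x) = -2*x^2 + 4*x/5 + 1.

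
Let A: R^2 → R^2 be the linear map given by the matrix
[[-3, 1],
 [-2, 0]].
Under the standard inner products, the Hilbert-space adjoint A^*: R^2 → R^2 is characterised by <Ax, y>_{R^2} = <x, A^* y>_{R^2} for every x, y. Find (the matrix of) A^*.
A^* = A^T =
[[-3, -2],
 [1, 0]]

For real matrices with standard dot products, the defining identity <Ax, y> = <x, A^* y> gives (Ax)^T y = x^T (A^*) y, i.e. x^T A^T y = x^T (A^*) y. Since this holds for all x, y, we must have A^* = A^T. Therefore
A^* =
[[-3, -2],
 [1, 0]].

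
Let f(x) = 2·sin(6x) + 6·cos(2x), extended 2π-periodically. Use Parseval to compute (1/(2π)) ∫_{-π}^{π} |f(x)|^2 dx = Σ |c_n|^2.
Σ |c_n|^2 = 20

Expand |f|^2 and use orthogonality of {sin(nx), cos(mx)} on [-π, π]:
  ∫_{-π}^{π} sin(nx)^2 dx = π, ∫ cos(mx)^2 dx = π, and cross terms integrate to 0.
So ∫_{-π}^{π} f(x)^2 dx = 2^2 · π + 6^2 · π = (4 + 36)π.
Divide by 2π: (4 + 36)/2 = 20.
By Parseval, this equals Σ |c_n|^2.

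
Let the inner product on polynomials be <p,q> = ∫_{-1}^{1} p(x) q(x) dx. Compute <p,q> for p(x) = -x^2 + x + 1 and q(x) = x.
<p,q> = 2/3

Expand the product: p(x)·q(x) = -x^3 + x^2 + x.
∫_{-1}^{1} of each monomial x^k gives [2/(k+1) if k even, 0 if k odd]. Integrating term-by-term (or equivalently evaluating the antiderivative F(x) = -x^4/4 + x^3/3 + x^2/2 at the endpoints):
  F(1) − F(−1) = 7/12 − (-1/12) = 2/3.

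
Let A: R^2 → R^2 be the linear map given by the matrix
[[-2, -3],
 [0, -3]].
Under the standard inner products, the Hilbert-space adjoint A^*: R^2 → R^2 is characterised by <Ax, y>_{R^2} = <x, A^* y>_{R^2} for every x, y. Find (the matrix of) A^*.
A^* = A^T =
[[-2, 0],
 [-3, -3]]

For real matrices with standard dot products, the defining identity <Ax, y> = <x, A^* y> gives (Ax)^T y = x^T (A^*) y, i.e. x^T A^T y = x^T (A^*) y. Since this holds for all x, y, we must have A^* = A^T. Therefore
A^* =
[[-2, 0],
 [-3, -3]].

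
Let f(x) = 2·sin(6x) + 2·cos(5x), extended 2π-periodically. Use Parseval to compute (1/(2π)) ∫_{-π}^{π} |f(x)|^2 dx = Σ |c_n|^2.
Σ |c_n|^2 = 4

Expand |f|^2 and use orthogonality of {sin(nx), cos(mx)} on [-π, π]:
  ∫_{-π}^{π} sin(nx)^2 dx = π, ∫ cos(mx)^2 dx = π, and cross terms integrate to 0.
So ∫_{-π}^{π} f(x)^2 dx = 2^2 · π + 2^2 · π = (4 + 4)π.
Divide by 2π: (4 + 4)/2 = 4.
By Parseval, this equals Σ |c_n|^2.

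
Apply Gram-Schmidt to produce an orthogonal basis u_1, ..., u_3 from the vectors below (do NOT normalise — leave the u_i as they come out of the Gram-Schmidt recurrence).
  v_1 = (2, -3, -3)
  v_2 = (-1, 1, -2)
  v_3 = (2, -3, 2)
Orthogonal basis:
  u_1 = (2, -3, -3)
  u_2 = (-12/11, 25/22, -41/22)
  u_3 = (-45/131, -35/131, 5/131)

Apply the Gram-Schmidt recurrence
  u_1 = v_1
  u_i = v_i − Σ_{j<i} ((v_i · u_j) / (u_j · u_j)) · u_j.

Step by step this gives:
  u_1 = (2, -3, -3)
  u_2 = (-12/11, 25/22, -41/22)
  u_3 = (-45/131, -35/131, 5/131)

Orthogonality check:
  u_2 · u_1 = 0 (should be 0)
  u_3 · u_1 = 0 (should be 0)
  u_3 · u_2 = 0 (should be 0)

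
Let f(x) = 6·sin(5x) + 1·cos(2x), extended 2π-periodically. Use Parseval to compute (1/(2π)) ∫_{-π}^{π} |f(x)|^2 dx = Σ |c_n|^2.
Σ |c_n|^2 = 37/2

Expand |f|^2 and use orthogonality of {sin(nx), cos(mx)} on [-π, π]:
  ∫_{-π}^{π} sin(nx)^2 dx = π, ∫ cos(mx)^2 dx = π, and cross terms integrate to 0.
So ∫_{-π}^{π} f(x)^2 dx = 6^2 · π + 1^2 · π = (36 + 1)π.
Divide by 2π: (36 + 1)/2 = 37/2.
By Parseval, this equals Σ |c_n|^2.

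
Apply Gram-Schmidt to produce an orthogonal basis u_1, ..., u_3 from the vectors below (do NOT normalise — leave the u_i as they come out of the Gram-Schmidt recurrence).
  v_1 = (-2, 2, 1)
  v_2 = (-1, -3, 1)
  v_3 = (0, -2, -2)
Orthogonal basis:
  u_1 = (-2, 2, 1)
  u_2 = (-5/3, -7/3, 4/3)
  u_3 = (-1, -1/5, -8/5)

Apply the Gram-Schmidt recurrence
  u_1 = v_1
  u_i = v_i − Σ_{j<i} ((v_i · u_j) / (u_j · u_j)) · u_j.

Step by step this gives:
  u_1 = (-2, 2, 1)
  u_2 = (-5/3, -7/3, 4/3)
  u_3 = (-1, -1/5, -8/5)

Orthogonality check:
  u_2 · u_1 = 0 (should be 0)
  u_3 · u_1 = 0 (should be 0)
  u_3 · u_2 = 0 (should be 0)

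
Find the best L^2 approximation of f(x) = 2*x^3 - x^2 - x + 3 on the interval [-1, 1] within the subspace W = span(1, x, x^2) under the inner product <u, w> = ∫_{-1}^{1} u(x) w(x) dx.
g(x) = -x^2 + x/5 + 3

The best approximation g ∈ W is the orthogonal projection of f onto W. Writing g = a_0 + a_1 x + a_2 x^2, the coefficients solve the normal equations G · a = b where
  G_{ij} = <φ_i, φ_j> and b_i = <f, φ_i>, with φ_0 = 1, φ_1 = x, φ_2 = x^2.
G =
  [2, 0, 2/3]
  [0, 2/3, 0]
  [2/3, 0, 2/5],
b = (16/3, 2/15, 8/5).
Solving gives a_0 = 3, a_1 = 1/5, a_2 = -1, so
  g(x) = -x^2 + x/5 + 3.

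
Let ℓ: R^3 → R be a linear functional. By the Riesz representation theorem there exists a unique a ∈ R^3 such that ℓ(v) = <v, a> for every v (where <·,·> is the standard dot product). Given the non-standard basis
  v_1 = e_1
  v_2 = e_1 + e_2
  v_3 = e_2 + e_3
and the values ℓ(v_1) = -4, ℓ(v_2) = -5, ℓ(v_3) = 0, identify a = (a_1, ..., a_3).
a = (-4, -1, 1)

Write a = (a_1, ..., a_3) in the standard basis. For each basis vector v_i, ℓ(v_i) = <v_i, a> is a linear equation in the a_j's. Collect the n equations into a matrix system V a = ℓ, where row i of V is v_i (expressed in the standard basis). Since V is invertible (lower-triangular with 1s on the diagonal, up to permutation), solve by back-substitution:
  V =
[[1, 0, 0],
 [1, 1, 0],
 [0, 1, 1]]
  V a = (-4, -5, 0)
Solving gives a = (-4, -1, 1).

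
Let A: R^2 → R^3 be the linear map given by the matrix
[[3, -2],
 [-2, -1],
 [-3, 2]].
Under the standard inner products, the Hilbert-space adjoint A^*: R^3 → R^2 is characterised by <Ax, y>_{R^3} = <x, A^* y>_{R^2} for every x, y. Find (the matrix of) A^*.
A^* = A^T =
[[3, -2, -3],
 [-2, -1, 2]]

For real matrices with standard dot products, the defining identity <Ax, y> = <x, A^* y> gives (Ax)^T y = x^T (A^*) y, i.e. x^T A^T y = x^T (A^*) y. Since this holds for all x, y, we must have A^* = A^T. Therefore
A^* =
[[3, -2, -3],
 [-2, -1, 2]].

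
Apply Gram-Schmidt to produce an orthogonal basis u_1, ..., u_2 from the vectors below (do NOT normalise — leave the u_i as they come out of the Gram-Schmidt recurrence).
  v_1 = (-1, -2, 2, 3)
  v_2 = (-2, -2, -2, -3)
Orthogonal basis:
  u_1 = (-1, -2, 2, 3)
  u_2 = (-43/18, -25/9, -11/9, -11/6)

Apply the Gram-Schmidt recurrence
  u_1 = v_1
  u_i = v_i − Σ_{j<i} ((v_i · u_j) / (u_j · u_j)) · u_j.

Step by step this gives:
  u_1 = (-1, -2, 2, 3)
  u_2 = (-43/18, -25/9, -11/9, -11/6)

Orthogonality check:
  u_2 · u_1 = 0 (should be 0)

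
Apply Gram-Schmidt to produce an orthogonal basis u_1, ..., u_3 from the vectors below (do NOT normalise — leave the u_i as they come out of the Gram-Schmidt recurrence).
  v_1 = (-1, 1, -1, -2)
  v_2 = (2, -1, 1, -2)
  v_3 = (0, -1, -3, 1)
Orthogonal basis:
  u_1 = (-1, 1, -1, -2)
  u_2 = (2, -1, 1, -2)
  u_3 = (4/5, -7/5, -13/5, 1/5)

Apply the Gram-Schmidt recurrence
  u_1 = v_1
  u_i = v_i − Σ_{j<i} ((v_i · u_j) / (u_j · u_j)) · u_j.

Step by step this gives:
  u_1 = (-1, 1, -1, -2)
  u_2 = (2, -1, 1, -2)
  u_3 = (4/5, -7/5, -13/5, 1/5)

Orthogonality check:
  u_2 · u_1 = 0 (should be 0)
  u_3 · u_1 = 0 (should be 0)
  u_3 · u_2 = 0 (should be 0)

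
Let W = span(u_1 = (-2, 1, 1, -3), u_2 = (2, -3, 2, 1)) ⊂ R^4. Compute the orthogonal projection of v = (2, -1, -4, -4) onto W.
proj_W(v) = (-65/103, 167/206, -44/103, -93/206)

Set up U = [u_1 | ... | u_2] ∈ R^(4×2). The projector onto W = col(U) is P = U (U^T U)^(-1) U^T.
Compute U^T U =
  [15, -8]
  [-8, 18],
and U^T v = (3, -5).
Solve U^T U · c = U^T v for the coefficients: c = (7/103, -51/206). The projection is proj_W(v) = U c.
Check: (v - proj_W(v)) · u_1 = 0  (should be 0).
Check: (v - proj_W(v)) · u_2 = 0  (should be 0).
Result: proj_W(v) = (-65/103, 167/206, -44/103, -93/206).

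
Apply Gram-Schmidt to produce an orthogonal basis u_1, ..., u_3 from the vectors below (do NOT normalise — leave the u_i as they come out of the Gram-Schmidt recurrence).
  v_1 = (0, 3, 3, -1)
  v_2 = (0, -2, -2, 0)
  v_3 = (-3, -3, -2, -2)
Orthogonal basis:
  u_1 = (0, 3, 3, -1)
  u_2 = (0, -2/19, -2/19, -12/19)
  u_3 = (-3, -1/2, 1/2, 0)

Apply the Gram-Schmidt recurrence
  u_1 = v_1
  u_i = v_i − Σ_{j<i} ((v_i · u_j) / (u_j · u_j)) · u_j.

Step by step this gives:
  u_1 = (0, 3, 3, -1)
  u_2 = (0, -2/19, -2/19, -12/19)
  u_3 = (-3, -1/2, 1/2, 0)

Orthogonality check:
  u_2 · u_1 = 0 (should be 0)
  u_3 · u_1 = 0 (should be 0)
  u_3 · u_2 = 0 (should be 0)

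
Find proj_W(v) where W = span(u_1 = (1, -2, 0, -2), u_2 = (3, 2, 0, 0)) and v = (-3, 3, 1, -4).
proj_W(v) = (-25/29, -6/29, 0, 8/29)

Set up U = [u_1 | ... | u_2] ∈ R^(4×2). The projector onto W = col(U) is P = U (U^T U)^(-1) U^T.
Compute U^T U =
  [9, -1]
  [-1, 13],
and U^T v = (-1, -3).
Solve U^T U · c = U^T v for the coefficients: c = (-4/29, -7/29). The projection is proj_W(v) = U c.
Check: (v - proj_W(v)) · u_1 = 0  (should be 0).
Check: (v - proj_W(v)) · u_2 = 0  (should be 0).
Result: proj_W(v) = (-25/29, -6/29, 0, 8/29).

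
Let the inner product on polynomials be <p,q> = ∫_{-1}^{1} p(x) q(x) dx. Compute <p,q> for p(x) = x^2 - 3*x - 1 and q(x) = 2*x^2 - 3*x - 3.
<p,q> = 142/15

Expand the product: p(x)·q(x) = 2*x^4 - 9*x^3 + 4*x^2 + 12*x + 3.
∫_{-1}^{1} of each monomial x^k gives [2/(k+1) if k even, 0 if k odd]. Integrating term-by-term (or equivalently evaluating the antiderivative F(x) = 2*x^5/5 - 9*x^4/4 + 4*x^3/3 + 6*x^2 + 3*x at the endpoints):
  F(1) − F(−1) = 509/60 − (-59/60) = 142/15.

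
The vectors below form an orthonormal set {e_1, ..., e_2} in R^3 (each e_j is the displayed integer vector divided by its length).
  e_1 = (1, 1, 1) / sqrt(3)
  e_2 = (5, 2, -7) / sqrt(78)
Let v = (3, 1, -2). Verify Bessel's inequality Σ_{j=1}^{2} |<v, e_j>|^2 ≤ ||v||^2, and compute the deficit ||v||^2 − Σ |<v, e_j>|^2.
Σ |<v, e_j>|^2 = 355/26; ||v||^2 = 14; deficit = 9/26

Write each e_j = u_j / sqrt(<u_j, u_j>) where u_j is the displayed integer vector. Then <v, e_j> = <v, u_j> / sqrt(<u_j, u_j>), so |<v, e_j>|^2 = <v, u_j>^2 / <u_j, u_j>.
Coefficients: <v, e_1> = 2/sqrt(3), <v, e_2> = 31/sqrt(78).
Square and sum: Σ |<v, e_j>|^2 = 355/26.
Compute ||v||^2 = v·v = 14.
Deficit = 14 − 355/26 = 9/26 ≥ 0, confirming Bessel's inequality. (The deficit equals ||v − Σ <v,e_j> e_j||^2, the squared distance from v to span{e_j}.)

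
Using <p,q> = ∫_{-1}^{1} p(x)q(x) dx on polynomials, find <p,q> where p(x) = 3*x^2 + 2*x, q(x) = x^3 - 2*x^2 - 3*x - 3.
<p,q> = -58/5

Expand the product: p(x)·q(x) = 3*x^5 - 4*x^4 - 13*x^3 - 15*x^2 - 6*x.
∫_{-1}^{1} of each monomial x^k gives [2/(k+1) if k even, 0 if k odd]. Integrating term-by-term (or equivalently evaluating the antiderivative F(x) = x^6/2 - 4*x^5/5 - 13*x^4/4 - 5*x^3 - 3*x^2 at the endpoints):
  F(1) − F(−1) = -231/20 − (1/20) = -58/5.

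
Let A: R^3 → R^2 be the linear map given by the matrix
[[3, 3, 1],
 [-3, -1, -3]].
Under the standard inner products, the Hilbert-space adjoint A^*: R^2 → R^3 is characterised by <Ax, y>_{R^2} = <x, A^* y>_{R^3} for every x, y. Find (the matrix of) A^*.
A^* = A^T =
[[3, -3],
 [3, -1],
 [1, -3]]

For real matrices with standard dot products, the defining identity <Ax, y> = <x, A^* y> gives (Ax)^T y = x^T (A^*) y, i.e. x^T A^T y = x^T (A^*) y. Since this holds for all x, y, we must have A^* = A^T. Therefore
A^* =
[[3, -3],
 [3, -1],
 [1, -3]].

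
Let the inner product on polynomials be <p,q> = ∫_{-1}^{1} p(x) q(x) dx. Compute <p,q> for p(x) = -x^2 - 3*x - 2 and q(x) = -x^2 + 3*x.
<p,q> = -64/15

Expand the product: p(x)·q(x) = x^4 - 7*x^2 - 6*x.
∫_{-1}^{1} of each monomial x^k gives [2/(k+1) if k even, 0 if k odd]. Integrating term-by-term (or equivalently evaluating the antiderivative F(x) = x^5/5 - 7*x^3/3 - 3*x^2 at the endpoints):
  F(1) − F(−1) = -77/15 − (-13/15) = -64/15.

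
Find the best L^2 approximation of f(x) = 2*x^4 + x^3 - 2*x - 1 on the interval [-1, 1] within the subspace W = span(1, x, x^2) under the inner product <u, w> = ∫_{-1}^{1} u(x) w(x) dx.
g(x) = 12*x^2/7 - 7*x/5 - 41/35

The best approximation g ∈ W is the orthogonal projection of f onto W. Writing g = a_0 + a_1 x + a_2 x^2, the coefficients solve the normal equations G · a = b where
  G_{ij} = <φ_i, φ_j> and b_i = <f, φ_i>, with φ_0 = 1, φ_1 = x, φ_2 = x^2.
G =
  [2, 0, 2/3]
  [0, 2/3, 0]
  [2/3, 0, 2/5],
b = (-6/5, -14/15, -2/21).
Solving gives a_0 = -41/35, a_1 = -7/5, a_2 = 12/7, so
  g(x) = 12*x^2/7 - 7*x/5 - 41/35.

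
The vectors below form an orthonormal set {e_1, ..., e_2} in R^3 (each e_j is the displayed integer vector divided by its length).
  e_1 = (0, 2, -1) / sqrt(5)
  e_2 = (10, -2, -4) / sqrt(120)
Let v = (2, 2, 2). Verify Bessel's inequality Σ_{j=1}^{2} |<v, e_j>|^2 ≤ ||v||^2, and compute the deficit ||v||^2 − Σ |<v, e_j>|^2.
Σ |<v, e_j>|^2 = 4/3; ||v||^2 = 12; deficit = 32/3

Write each e_j = u_j / sqrt(<u_j, u_j>) where u_j is the displayed integer vector. Then <v, e_j> = <v, u_j> / sqrt(<u_j, u_j>), so |<v, e_j>|^2 = <v, u_j>^2 / <u_j, u_j>.
Coefficients: <v, e_1> = 2/sqrt(5), <v, e_2> = 8/sqrt(120).
Square and sum: Σ |<v, e_j>|^2 = 4/3.
Compute ||v||^2 = v·v = 12.
Deficit = 12 − 4/3 = 32/3 ≥ 0, confirming Bessel's inequality. (The deficit equals ||v − Σ <v,e_j> e_j||^2, the squared distance from v to span{e_j}.)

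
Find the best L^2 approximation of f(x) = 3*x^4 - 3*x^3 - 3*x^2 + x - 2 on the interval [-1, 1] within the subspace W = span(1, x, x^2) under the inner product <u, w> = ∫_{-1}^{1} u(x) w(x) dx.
g(x) = -3*x^2/7 - 4*x/5 - 79/35

The best approximation g ∈ W is the orthogonal projection of f onto W. Writing g = a_0 + a_1 x + a_2 x^2, the coefficients solve the normal equations G · a = b where
  G_{ij} = <φ_i, φ_j> and b_i = <f, φ_i>, with φ_0 = 1, φ_1 = x, φ_2 = x^2.
G =
  [2, 0, 2/3]
  [0, 2/3, 0]
  [2/3, 0, 2/5],
b = (-24/5, -8/15, -176/105).
Solving gives a_0 = -79/35, a_1 = -4/5, a_2 = -3/7, so
  g(x) = -3*x^2/7 - 4*x/5 - 79/35.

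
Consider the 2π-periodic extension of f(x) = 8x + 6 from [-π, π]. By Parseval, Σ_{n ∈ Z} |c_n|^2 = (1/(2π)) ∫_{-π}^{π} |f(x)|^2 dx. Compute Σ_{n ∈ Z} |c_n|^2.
Σ |c_n|^2 = 64π^2/3 + 36

Expand and integrate term by term over [-π, π]:
  ∫ (8x)^2 dx = 64·(2π^3/3); ∫ 2·8·(6)·x dx = 0 (odd integrand); ∫ 6^2 dx = 36·2π.
So (1/(2π)) ∫_{-π}^{π} (8x + 6)^2 dx = 64π^2/3 + 36 = 64π^2/3 + 36.
Parseval ⇒ Σ |c_n|^2 = 64π^2/3 + 36.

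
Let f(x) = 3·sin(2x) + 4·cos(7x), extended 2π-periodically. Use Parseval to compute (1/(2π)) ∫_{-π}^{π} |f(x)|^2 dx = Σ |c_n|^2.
Σ |c_n|^2 = 25/2

Expand |f|^2 and use orthogonality of {sin(nx), cos(mx)} on [-π, π]:
  ∫_{-π}^{π} sin(nx)^2 dx = π, ∫ cos(mx)^2 dx = π, and cross terms integrate to 0.
So ∫_{-π}^{π} f(x)^2 dx = 3^2 · π + 4^2 · π = (9 + 16)π.
Divide by 2π: (9 + 16)/2 = 25/2.
By Parseval, this equals Σ |c_n|^2.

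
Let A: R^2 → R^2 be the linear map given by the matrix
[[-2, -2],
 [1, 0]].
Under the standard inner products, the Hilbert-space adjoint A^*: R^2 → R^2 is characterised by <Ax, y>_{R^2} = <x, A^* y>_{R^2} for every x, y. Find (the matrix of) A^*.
A^* = A^T =
[[-2, 1],
 [-2, 0]]

For real matrices with standard dot products, the defining identity <Ax, y> = <x, A^* y> gives (Ax)^T y = x^T (A^*) y, i.e. x^T A^T y = x^T (A^*) y. Since this holds for all x, y, we must have A^* = A^T. Therefore
A^* =
[[-2, 1],
 [-2, 0]].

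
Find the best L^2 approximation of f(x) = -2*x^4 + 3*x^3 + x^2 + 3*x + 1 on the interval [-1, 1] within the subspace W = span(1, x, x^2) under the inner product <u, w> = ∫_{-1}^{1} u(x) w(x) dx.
g(x) = -5*x^2/7 + 24*x/5 + 41/35

The best approximation g ∈ W is the orthogonal projection of f onto W. Writing g = a_0 + a_1 x + a_2 x^2, the coefficients solve the normal equations G · a = b where
  G_{ij} = <φ_i, φ_j> and b_i = <f, φ_i>, with φ_0 = 1, φ_1 = x, φ_2 = x^2.
G =
  [2, 0, 2/3]
  [0, 2/3, 0]
  [2/3, 0, 2/5],
b = (28/15, 16/5, 52/105).
Solving gives a_0 = 41/35, a_1 = 24/5, a_2 = -5/7, so
  g(x) = -5*x^2/7 + 24*x/5 + 41/35.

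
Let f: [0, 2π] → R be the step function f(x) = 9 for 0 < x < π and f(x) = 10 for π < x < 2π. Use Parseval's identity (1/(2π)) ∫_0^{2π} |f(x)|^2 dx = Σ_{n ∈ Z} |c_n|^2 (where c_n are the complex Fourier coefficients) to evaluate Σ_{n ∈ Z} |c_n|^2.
Σ |c_n|^2 = 181/2

Parseval equates the L^2 energy of f (normalised by 1/(2π)) with the ℓ^2 sum of its Fourier coefficients: (1/(2π)) ∫_0^{2π} |f|^2 = Σ |c_n|^2.
Compute the left side: (1/(2π)) [∫_0^π 9^2 dx + ∫_π^{2π} 10^2 dx] = (1/(2π)) · (81π + 100π) = (81 + 100)/2 = 181/2.
So Σ_{n ∈ Z} |c_n|^2 = 181/2.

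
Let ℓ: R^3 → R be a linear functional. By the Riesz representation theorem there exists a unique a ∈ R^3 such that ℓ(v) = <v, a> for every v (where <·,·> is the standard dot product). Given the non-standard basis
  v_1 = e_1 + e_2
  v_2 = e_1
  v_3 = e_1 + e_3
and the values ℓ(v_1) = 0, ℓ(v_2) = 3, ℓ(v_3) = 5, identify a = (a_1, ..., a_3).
a = (3, -3, 2)

Write a = (a_1, ..., a_3) in the standard basis. For each basis vector v_i, ℓ(v_i) = <v_i, a> is a linear equation in the a_j's. Collect the n equations into a matrix system V a = ℓ, where row i of V is v_i (expressed in the standard basis). Since V is invertible (lower-triangular with 1s on the diagonal, up to permutation), solve by back-substitution:
  V =
[[1, 1, 0],
 [1, 0, 0],
 [1, 0, 1]]
  V a = (0, 3, 5)
Solving gives a = (3, -3, 2).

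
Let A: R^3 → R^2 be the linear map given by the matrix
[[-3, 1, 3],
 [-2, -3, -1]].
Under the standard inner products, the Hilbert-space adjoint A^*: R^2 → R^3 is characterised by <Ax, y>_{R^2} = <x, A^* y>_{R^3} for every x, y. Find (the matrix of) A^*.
A^* = A^T =
[[-3, -2],
 [1, -3],
 [3, -1]]

For real matrices with standard dot products, the defining identity <Ax, y> = <x, A^* y> gives (Ax)^T y = x^T (A^*) y, i.e. x^T A^T y = x^T (A^*) y. Since this holds for all x, y, we must have A^* = A^T. Therefore
A^* =
[[-3, -2],
 [1, -3],
 [3, -1]].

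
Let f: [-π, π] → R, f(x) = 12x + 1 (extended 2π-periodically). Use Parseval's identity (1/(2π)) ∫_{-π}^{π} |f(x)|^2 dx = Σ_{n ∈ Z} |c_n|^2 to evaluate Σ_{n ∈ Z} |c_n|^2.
Σ |c_n|^2 = 48π^2 + 1

Expand and integrate term by term over [-π, π]:
  ∫ (12x)^2 dx = 144·(2π^3/3); ∫ 2·12·(1)·x dx = 0 (odd integrand); ∫ 1^2 dx = 1·2π.
So (1/(2π)) ∫_{-π}^{π} (12x + 1)^2 dx = 144π^2/3 + 1 = 48π^2 + 1.
Parseval ⇒ Σ |c_n|^2 = 48π^2 + 1.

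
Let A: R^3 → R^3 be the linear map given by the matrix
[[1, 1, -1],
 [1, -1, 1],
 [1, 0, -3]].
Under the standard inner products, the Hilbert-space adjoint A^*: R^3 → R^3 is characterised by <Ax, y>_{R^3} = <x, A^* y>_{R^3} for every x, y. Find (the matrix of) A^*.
A^* = A^T =
[[1, 1, 1],
 [1, -1, 0],
 [-1, 1, -3]]

For real matrices with standard dot products, the defining identity <Ax, y> = <x, A^* y> gives (Ax)^T y = x^T (A^*) y, i.e. x^T A^T y = x^T (A^*) y. Since this holds for all x, y, we must have A^* = A^T. Therefore
A^* =
[[1, 1, 1],
 [1, -1, 0],
 [-1, 1, -3]].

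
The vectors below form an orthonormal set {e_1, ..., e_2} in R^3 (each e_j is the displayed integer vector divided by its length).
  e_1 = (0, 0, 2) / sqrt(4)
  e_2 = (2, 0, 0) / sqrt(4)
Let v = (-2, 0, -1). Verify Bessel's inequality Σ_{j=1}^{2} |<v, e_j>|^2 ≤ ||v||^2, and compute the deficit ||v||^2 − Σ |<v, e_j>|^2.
Σ |<v, e_j>|^2 = 5; ||v||^2 = 5; deficit = 0

Write each e_j = u_j / sqrt(<u_j, u_j>) where u_j is the displayed integer vector. Then <v, e_j> = <v, u_j> / sqrt(<u_j, u_j>), so |<v, e_j>|^2 = <v, u_j>^2 / <u_j, u_j>.
Coefficients: <v, e_1> = -2/sqrt(4), <v, e_2> = -4/sqrt(4).
Square and sum: Σ |<v, e_j>|^2 = 5.
Compute ||v||^2 = v·v = 5.
Deficit = 5 − 5 = 0 ≥ 0, confirming Bessel's inequality. (The deficit equals ||v − Σ <v,e_j> e_j||^2, the squared distance from v to span{e_j}.)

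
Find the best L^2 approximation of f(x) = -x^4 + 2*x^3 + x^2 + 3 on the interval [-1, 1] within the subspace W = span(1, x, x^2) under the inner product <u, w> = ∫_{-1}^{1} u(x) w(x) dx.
g(x) = x^2/7 + 6*x/5 + 108/35

The best approximation g ∈ W is the orthogonal projection of f onto W. Writing g = a_0 + a_1 x + a_2 x^2, the coefficients solve the normal equations G · a = b where
  G_{ij} = <φ_i, φ_j> and b_i = <f, φ_i>, with φ_0 = 1, φ_1 = x, φ_2 = x^2.
G =
  [2, 0, 2/3]
  [0, 2/3, 0]
  [2/3, 0, 2/5],
b = (94/15, 4/5, 74/35).
Solving gives a_0 = 108/35, a_1 = 6/5, a_2 = 1/7, so
  g(x) = x^2/7 + 6*x/5 + 108/35.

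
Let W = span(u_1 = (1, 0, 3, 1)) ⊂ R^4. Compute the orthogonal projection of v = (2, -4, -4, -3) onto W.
proj_W(v) = (-13/11, 0, -39/11, -13/11)

Set up U = [u_1 | ... | u_1] ∈ R^(4×1). The projector onto W = col(U) is P = U (U^T U)^(-1) U^T.
Compute U^T U =
  [11],
and U^T v = (-13).
Solve U^T U · c = U^T v for the coefficients: c = (-13/11). The projection is proj_W(v) = U c.
Check: (v - proj_W(v)) · u_1 = 0  (should be 0).
Result: proj_W(v) = (-13/11, 0, -39/11, -13/11).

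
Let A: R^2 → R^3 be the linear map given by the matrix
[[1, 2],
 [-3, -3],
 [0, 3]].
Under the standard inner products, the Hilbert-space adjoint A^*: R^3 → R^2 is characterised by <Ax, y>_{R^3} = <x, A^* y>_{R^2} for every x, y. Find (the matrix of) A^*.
A^* = A^T =
[[1, -3, 0],
 [2, -3, 3]]

For real matrices with standard dot products, the defining identity <Ax, y> = <x, A^* y> gives (Ax)^T y = x^T (A^*) y, i.e. x^T A^T y = x^T (A^*) y. Since this holds for all x, y, we must have A^* = A^T. Therefore
A^* =
[[1, -3, 0],
 [2, -3, 3]].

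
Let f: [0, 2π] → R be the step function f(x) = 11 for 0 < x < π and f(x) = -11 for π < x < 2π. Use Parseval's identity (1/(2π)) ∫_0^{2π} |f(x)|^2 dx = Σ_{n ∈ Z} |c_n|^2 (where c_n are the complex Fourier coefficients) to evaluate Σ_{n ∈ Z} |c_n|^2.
Σ |c_n|^2 = 121

Parseval equates the L^2 energy of f (normalised by 1/(2π)) with the ℓ^2 sum of its Fourier coefficients: (1/(2π)) ∫_0^{2π} |f|^2 = Σ |c_n|^2.
Compute the left side: (1/(2π)) [∫_0^π 11^2 dx + ∫_π^{2π} (-11)^2 dx] = (1/(2π)) · (121π + 121π) = (121 + 121)/2 = 121.
So Σ_{n ∈ Z} |c_n|^2 = 121.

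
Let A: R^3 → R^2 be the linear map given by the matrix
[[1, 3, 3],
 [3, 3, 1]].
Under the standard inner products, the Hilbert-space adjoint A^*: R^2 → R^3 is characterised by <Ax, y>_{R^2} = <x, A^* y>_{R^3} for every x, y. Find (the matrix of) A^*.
A^* = A^T =
[[1, 3],
 [3, 3],
 [3, 1]]

For real matrices with standard dot products, the defining identity <Ax, y> = <x, A^* y> gives (Ax)^T y = x^T (A^*) y, i.e. x^T A^T y = x^T (A^*) y. Since this holds for all x, y, we must have A^* = A^T. Therefore
A^* =
[[1, 3],
 [3, 3],
 [3, 1]].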